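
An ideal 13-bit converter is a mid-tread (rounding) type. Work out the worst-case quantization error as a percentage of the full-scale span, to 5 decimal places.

0.00610 %

Rounding → worst-case error = ½ LSB = V_FS/2^14, so 100/16384 = 0.00610352 % of full scale.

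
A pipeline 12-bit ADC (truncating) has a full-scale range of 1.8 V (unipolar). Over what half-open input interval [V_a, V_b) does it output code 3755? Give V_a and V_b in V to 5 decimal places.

LSB = 1.8/2^12 = 439.45 µV.
V_a = V_low + 3755·LSB = 1.65015 V; V_b = V_low + 3756·LSB = 1.65059 V.

[1.65015 V, 1.65059 V)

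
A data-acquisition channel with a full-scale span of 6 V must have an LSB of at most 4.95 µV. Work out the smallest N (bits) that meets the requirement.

Number of steps required ≥ 6 V / 4.95 µV = 1212121.21.
Need 2^N ≥ 1212121.21; 2^20 = 1048576, 2^21 = 2097152.
Minimum N = 21.

21 bits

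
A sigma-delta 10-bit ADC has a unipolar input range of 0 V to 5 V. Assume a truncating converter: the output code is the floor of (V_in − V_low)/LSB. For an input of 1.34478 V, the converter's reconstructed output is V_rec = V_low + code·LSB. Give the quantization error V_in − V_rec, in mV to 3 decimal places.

LSB = 5/2^10 = 4.883 mV.
(V_in − V_low)/LSB = (1.34478 − 0)/0.00488281 = 275.4109 → code 275 (floor).
Code 275 maps back to 0 + 275×0.00488281 V = 1.3427734 V.
V_in − V_rec = 0.00200656 V = 2.007 mV.

2.007 mV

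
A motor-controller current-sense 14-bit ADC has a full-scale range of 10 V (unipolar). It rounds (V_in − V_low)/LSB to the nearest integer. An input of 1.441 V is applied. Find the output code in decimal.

code 2361

With 16384 levels over 10 V, one step is 0.610 mV.
(V_in − V_low)/LSB = (1.441 − 0) / 0.000610352 = 2360.934.
So the output code is 2361.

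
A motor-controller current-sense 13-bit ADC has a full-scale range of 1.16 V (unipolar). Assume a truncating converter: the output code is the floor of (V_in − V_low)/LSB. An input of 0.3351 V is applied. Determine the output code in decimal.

code 2366

LSB = 1.16 V / 8192 = 141.60 µV.
(0.3351 − 0) / 0.000141602 = 2366.499 LSBs.
⌊·⌋(2366.499) = 2366.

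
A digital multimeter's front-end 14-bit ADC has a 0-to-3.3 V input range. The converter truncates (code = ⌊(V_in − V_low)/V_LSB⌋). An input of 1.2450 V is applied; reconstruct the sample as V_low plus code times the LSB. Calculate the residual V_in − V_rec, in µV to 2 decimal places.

47.61 µV

Step size: 3.3 V ÷ 2^14 = 201.42 µV.
Scaled input = 6181.2364 LSBs, so code = 6181.
V_rec = 0 + 6181·0.000201416 = 1.2449524 V.
Difference: 4.76074e-05 V → 47.61 µV.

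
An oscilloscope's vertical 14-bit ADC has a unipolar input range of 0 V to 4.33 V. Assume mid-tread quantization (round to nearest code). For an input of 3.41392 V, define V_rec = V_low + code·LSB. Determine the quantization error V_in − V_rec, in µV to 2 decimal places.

One LSB is 4.33 V / 16384 = 264.28 µV.
(3.41392 − 0)/0.000264282 = 12917.7056; round gives code 12918.
Code 12918 maps back to 0 + 12918×0.000264282 V = 3.4139978 V.
V_in − V_rec = -7.78027e-05 V = -77.80 µV.

-77.80 µV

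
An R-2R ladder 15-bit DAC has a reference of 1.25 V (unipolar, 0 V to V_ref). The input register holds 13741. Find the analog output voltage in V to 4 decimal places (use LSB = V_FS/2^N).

0.5242 V

LSB = 1.25 V / 2^15 = 38.15 µV.
V_out = 0 + 13741 × 3.8147e-05 V = 0.524178 V.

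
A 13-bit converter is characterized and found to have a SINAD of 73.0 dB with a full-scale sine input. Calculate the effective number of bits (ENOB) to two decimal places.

11.83 bits

ENOB = (SINAD − 1.76) / 6.02 = (73.0 − 1.76)/6.02 = 11.834.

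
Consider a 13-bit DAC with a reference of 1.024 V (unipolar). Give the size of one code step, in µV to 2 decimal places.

Full-scale span = 1.024 V.
LSB = 1.024 / 2^13 = 1.024 / 8192 = 0.000125 V = 125.00 µV.

125.00 µV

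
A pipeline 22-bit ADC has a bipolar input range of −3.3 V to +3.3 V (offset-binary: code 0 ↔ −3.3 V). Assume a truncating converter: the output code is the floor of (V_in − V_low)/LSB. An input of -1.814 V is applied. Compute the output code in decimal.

code 944353

LSB = 6.6 V / 4194304 = 1.57 µV.
(V_in − V_low)/LSB = (-1.814 − (−3.3)) / 1.57356e-06 = 944353.901.
So the output code is 944353.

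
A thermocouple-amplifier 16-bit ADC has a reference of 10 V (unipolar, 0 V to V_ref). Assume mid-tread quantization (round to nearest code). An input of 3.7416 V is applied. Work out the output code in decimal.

code 24521

Full-scale span = 10 V; LSB = 10/2^16 = 152.59 µV.
(V_in − V_low)/LSB = (3.7416 − 0) / 0.000152588 = 24520.950.
round(24520.950) = 24521.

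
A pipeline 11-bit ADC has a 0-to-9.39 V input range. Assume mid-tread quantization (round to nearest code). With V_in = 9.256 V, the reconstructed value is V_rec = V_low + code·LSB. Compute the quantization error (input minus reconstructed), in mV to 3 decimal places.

One LSB is 9.39 V / 2048 = 4.585 mV.
Scaled input = 2018.7740 LSBs, so code = 2019.
Code 2019 maps back to 0 + 2019×0.00458496 V = 9.2570361 V.
V_in − V_rec = -0.00103613 V = -1.036 mV.

-1.036 mV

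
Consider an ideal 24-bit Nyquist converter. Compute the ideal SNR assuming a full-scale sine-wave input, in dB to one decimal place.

146.2 dB

SNR ≈ 6.02·N + 1.76 dB = 6.02·24 + 1.76 = 146.24 dB.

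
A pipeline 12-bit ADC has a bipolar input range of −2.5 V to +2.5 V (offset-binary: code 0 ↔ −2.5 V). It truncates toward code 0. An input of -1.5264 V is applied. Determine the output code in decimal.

With 4096 levels over 5 V, one step is 1.221 mV.
(V_in − V_low)/LSB = (-1.5264 − (−2.5)) / 0.0012207 = 797.573.
Floor → code 797.

code 797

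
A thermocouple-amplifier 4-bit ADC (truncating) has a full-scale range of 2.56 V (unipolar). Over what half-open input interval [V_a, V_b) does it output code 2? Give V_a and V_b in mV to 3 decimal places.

LSB = 2.56/2^4 = 160.000 mV.
V_a = V_low + 2·LSB = 0.32 V; V_b = V_low + 3·LSB = 0.48 V.

[320.000 mV, 480.000 mV)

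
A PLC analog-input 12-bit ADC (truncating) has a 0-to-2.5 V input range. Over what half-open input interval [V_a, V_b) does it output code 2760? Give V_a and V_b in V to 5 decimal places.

LSB = 2.5/2^12 = 0.610 mV.
V_a = V_low + 2760·LSB = 1.68457 V; V_b = V_low + 2761·LSB = 1.68518 V.

[1.68457 V, 1.68518 V)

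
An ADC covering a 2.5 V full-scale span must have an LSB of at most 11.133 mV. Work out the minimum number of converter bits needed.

Number of steps required ≥ 2.5 V / 11.133 mV = 224.56.
Need 2^N ≥ 224.56; 2^7 = 128, 2^8 = 256.
Minimum N = 8.

8 bits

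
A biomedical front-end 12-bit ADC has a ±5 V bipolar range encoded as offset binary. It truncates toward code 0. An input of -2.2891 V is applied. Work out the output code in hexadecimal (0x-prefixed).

code 0x456 (decimal 1110)

LSB = 10 V / 4096 = 2.441 mV.
(-2.2891 − (−5)) / 0.00244141 = 1110.385 LSBs.
Floor → code 1110.
In hexadecimal (0x-prefixed): 0x456.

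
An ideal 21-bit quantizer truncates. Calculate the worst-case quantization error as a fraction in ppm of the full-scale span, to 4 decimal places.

0.4768 ppm

Truncating → worst-case error = 1 LSB = V_FS/2^21, so 1e+06/2097152 = 0.476837 ppm of full scale.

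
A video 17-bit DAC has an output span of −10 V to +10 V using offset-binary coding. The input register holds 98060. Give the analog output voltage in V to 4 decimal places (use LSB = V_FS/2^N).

LSB = 20 V / 2^17 = 152.59 µV.
V_out = (−10) + 98060 × 0.000152588 V = 4.96277 V.

4.9628 V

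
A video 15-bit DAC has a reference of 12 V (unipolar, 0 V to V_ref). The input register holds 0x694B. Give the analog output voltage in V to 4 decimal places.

LSB = 12 V / 2^15 = 366.21 µV.
Code 0x694B = 26955 decimal.
V_out = 0 + 26955 × 0.000366211 V = 9.87122 V.

9.8712 V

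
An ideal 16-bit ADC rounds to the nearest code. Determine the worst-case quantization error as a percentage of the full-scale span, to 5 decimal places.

Rounding → worst-case error = ½ LSB = V_FS/2^17, so 100/131072 = 0.000762939 % of full scale.

0.00076 %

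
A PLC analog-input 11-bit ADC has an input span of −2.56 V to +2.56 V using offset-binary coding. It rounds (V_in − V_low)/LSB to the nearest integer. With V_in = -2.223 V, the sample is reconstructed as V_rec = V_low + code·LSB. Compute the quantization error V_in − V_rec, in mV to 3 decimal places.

Step size: 5.12 V ÷ 2^11 = 2.500 mV.
Scaled input = 134.8000 LSBs, so code = 135.
Reconstructed: -2.2225 V.
V_in − V_rec = -0.0005 V = -0.500 mV.

-0.500 mV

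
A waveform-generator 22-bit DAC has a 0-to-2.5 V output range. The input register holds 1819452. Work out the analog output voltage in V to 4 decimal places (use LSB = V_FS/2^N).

1.0845 V

LSB = 2.5 V / 2^22 = 0.60 µV.
V_out = 0 + 1819452 × 5.96046e-07 V = 1.08448 V.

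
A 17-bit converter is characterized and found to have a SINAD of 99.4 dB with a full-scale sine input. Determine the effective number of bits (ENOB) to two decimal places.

16.22 bits

ENOB = (SINAD − 1.76) / 6.02 = (99.4 − 1.76)/6.02 = 16.219.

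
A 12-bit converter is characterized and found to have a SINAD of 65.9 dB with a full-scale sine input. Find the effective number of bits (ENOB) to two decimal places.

10.65 bits

ENOB = (SINAD − 1.76) / 6.02 = (65.9 − 1.76)/6.02 = 10.654.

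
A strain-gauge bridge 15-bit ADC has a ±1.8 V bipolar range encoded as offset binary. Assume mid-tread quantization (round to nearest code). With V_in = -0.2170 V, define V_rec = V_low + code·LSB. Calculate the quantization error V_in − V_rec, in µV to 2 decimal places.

One LSB is 3.6 V / 32768 = 109.86 µV.
(V_in − V_low)/LSB = (-0.2170 − (−1.8))/0.000109863 = 14408.8178 → code 14409 (round).
Code 14409 maps back to (−1.8) + 14409×0.000109863 V = -0.21697998 V.
Error = -0.2170 − (−0.21697998) = -2.00195e-05 V = -20.02 µV.

-20.02 µV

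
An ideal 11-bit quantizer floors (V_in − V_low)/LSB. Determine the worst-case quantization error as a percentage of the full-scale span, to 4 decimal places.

0.0488 %

Truncating → worst-case error = 1 LSB = V_FS/2^11, so 100/2048 = 0.0488281 % of full scale.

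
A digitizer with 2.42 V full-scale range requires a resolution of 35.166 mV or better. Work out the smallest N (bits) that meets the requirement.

Number of steps required ≥ 2.42 V / 35.166 mV = 68.82.
Need 2^N ≥ 68.82; 2^6 = 64, 2^7 = 128.
Minimum N = 7.

7 bits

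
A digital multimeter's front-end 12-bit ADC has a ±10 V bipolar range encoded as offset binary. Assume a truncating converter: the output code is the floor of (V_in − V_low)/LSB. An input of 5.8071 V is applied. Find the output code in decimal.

With 4096 levels over 20 V, one step is 4.883 mV.
(5.8071 − (−10)) / 0.00488281 = 3237.294 LSBs.
Floor → code 3237.

code 3237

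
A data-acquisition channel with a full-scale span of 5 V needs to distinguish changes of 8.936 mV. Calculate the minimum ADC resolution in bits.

Number of steps required ≥ 5 V / 8.936 mV = 559.53.
Need 2^N ≥ 559.53; 2^9 = 512, 2^10 = 1024.
Minimum N = 10.

10 bits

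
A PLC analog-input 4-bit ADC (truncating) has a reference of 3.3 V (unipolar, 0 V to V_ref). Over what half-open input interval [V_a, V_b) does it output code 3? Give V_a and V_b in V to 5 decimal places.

LSB = 3.3/2^4 = 206.250 mV.
V_a = V_low + 3·LSB = 0.61875 V; V_b = V_low + 4·LSB = 0.825 V.

[0.61875 V, 0.82500 V)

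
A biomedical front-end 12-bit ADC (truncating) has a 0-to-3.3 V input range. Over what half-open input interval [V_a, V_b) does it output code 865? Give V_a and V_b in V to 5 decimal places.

[0.69690 V, 0.69771 V)

LSB = 3.3/2^12 = 0.806 mV.
V_a = V_low + 865·LSB = 0.696899 V; V_b = V_low + 866·LSB = 0.697705 V.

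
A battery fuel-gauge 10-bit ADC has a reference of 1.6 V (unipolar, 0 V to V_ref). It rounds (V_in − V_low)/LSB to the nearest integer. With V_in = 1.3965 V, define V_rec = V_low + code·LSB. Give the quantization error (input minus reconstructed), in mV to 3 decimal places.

-0.375 mV

Step size: 1.6 V ÷ 2^10 = 1.562 mV.
(V_in − V_low)/LSB = (1.3965 − 0)/0.0015625 = 893.7600 → code 894 (round).
Code 894 maps back to 0 + 894×0.0015625 V = 1.396875 V.
V_in − V_rec = -0.000375 V = -0.375 mV.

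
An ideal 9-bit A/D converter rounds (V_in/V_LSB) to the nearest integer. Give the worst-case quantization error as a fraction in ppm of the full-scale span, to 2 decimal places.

976.56 ppm

Rounding → worst-case error = ½ LSB = V_FS/2^10, so 1e+06/1024 = 976.562 ppm of full scale.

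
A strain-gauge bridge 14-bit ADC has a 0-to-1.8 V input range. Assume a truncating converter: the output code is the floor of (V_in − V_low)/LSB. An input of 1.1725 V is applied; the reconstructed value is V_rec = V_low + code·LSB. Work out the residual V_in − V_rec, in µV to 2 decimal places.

39.06 µV

LSB = 1.8/2^14 = 109.86 µV.
(1.1725 − 0)/0.000109863 = 10672.3556; ⌊·⌋ gives code 10672.
Reconstructed: 1.1724609 V.
Error = 1.1725 − 1.1724609 = 3.90625e-05 V = 39.06 µV.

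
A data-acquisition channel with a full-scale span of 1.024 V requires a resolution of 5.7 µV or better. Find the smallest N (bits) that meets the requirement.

18 bits

Number of steps required ≥ 1.024 V / 5.7 µV = 179649.12.
Need 2^N ≥ 179649.12; 2^17 = 131072, 2^18 = 262144.
Minimum N = 18.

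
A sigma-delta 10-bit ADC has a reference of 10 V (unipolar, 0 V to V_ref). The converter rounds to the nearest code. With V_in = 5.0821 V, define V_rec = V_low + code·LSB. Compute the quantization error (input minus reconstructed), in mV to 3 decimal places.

LSB = 10/2^10 = 9.766 mV.
(V_in − V_low)/LSB = (5.0821 − 0)/0.00976562 = 520.4070 → code 520 (round).
Reconstructed: 5.078125 V.
Difference: 0.003975 V → 3.975 mV.

3.975 mV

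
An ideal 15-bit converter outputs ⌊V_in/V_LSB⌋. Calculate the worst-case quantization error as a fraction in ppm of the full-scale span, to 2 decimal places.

Truncating → worst-case error = 1 LSB = V_FS/2^15, so 1e+06/32768 = 30.5176 ppm of full scale.

30.52 ppm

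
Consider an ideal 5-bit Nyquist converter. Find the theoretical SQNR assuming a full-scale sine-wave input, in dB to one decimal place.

31.9 dB

SNR ≈ 6.02·N + 1.76 dB = 6.02·5 + 1.76 = 31.86 dB.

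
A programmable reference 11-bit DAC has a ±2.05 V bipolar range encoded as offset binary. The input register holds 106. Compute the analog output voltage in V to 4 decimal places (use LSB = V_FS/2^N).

LSB = 4.1 V / 2^11 = 2.002 mV.
V_out = (−2.05) + 106 × 0.00200195 V = -1.83779 V.

-1.8378 V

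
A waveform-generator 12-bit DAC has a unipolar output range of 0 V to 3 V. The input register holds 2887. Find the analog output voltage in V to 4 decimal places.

LSB = 3 V / 2^12 = 0.732 mV.
V_out = 0 + 2887 × 0.000732422 V = 2.1145 V.

2.1145 V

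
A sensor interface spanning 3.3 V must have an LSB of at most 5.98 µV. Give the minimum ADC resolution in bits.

20 bits

Number of steps required ≥ 3.3 V / 5.98 µV = 551839.46.
Need 2^N ≥ 551839.46; 2^19 = 524288, 2^20 = 1048576.
Minimum N = 20.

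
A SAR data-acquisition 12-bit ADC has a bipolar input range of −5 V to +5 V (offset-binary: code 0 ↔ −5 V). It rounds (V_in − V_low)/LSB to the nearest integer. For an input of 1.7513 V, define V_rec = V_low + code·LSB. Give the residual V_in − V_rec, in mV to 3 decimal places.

0.812 mV

Step size: 10 V ÷ 2^12 = 2.441 mV.
Scaled input = 2765.3325 LSBs, so code = 2765.
Code 2765 maps back to (−5) + 2765×0.00244141 V = 1.7504883 V.
V_in − V_rec = 0.000811719 V = 0.812 mV.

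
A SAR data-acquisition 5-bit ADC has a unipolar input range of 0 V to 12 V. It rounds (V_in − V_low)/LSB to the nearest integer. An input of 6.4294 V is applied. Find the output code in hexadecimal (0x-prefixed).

code 0x11 (decimal 17)

LSB = 12 V / 32 = 375.000 mV.
Input sits at 17.145 steps above V_low.
So the output code is 17.
In hexadecimal (0x-prefixed): 0x11.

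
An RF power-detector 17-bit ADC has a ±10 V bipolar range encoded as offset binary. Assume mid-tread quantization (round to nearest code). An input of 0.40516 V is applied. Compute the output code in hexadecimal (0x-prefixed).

code 0x10A5F (decimal 68191)

Full-scale span = 20 V; LSB = 20/2^17 = 152.59 µV.
(0.40516 − (−10)) / 0.000152588 = 68191.257 LSBs.
round(68191.257) = 68191.
In hexadecimal (0x-prefixed): 0x10A5F.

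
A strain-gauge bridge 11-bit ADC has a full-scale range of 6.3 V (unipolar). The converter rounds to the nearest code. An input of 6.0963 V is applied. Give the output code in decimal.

Full-scale span = 6.3 V; LSB = 6.3/2^11 = 3.076 mV.
(V_in − V_low)/LSB = (6.0963 − 0) / 0.00307617 = 1981.781.
round(1981.781) = 1982.

code 1982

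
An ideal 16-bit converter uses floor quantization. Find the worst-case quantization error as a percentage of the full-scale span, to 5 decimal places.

0.00153 %

Truncating → worst-case error = 1 LSB = V_FS/2^16, so 100/65536 = 0.00152588 % of full scale.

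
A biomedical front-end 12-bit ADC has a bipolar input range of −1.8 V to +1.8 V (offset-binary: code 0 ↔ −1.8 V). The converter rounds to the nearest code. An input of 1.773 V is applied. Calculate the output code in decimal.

code 4065

LSB = 3.6 V / 4096 = 0.879 mV.
(1.773 − (−1.8)) / 0.000878906 = 4065.280 LSBs.
round(4065.280) = 4065.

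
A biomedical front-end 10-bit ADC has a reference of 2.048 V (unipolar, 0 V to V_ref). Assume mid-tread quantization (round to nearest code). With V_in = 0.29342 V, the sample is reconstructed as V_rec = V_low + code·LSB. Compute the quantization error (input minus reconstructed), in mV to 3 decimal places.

-0.580 mV

One LSB is 2.048 V / 1024 = 2.000 mV.
(0.29342 − 0)/0.002 = 146.7100; round gives code 147.
V_rec = 0 + 147·0.002 = 0.294 V.
Difference: -0.00058 V → -0.580 mV.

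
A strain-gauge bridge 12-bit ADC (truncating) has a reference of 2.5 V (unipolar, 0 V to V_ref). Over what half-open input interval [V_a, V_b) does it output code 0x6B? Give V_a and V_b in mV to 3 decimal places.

[65.308 mV, 65.918 mV)

LSB = 2.5/2^12 = 0.610 mV.
Code 0x6B = 107 decimal.
V_a = V_low + 107·LSB = 0.0653076 V; V_b = V_low + 108·LSB = 0.065918 V.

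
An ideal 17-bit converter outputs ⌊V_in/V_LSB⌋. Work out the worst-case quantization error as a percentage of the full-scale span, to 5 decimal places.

Truncating → worst-case error = 1 LSB = V_FS/2^17, so 100/131072 = 0.000762939 % of full scale.

0.00076 %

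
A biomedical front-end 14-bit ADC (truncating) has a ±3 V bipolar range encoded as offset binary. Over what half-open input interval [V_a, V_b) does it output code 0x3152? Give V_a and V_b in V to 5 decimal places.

[1.62378 V, 1.62415 V)

LSB = 6/2^14 = 366.21 µV.
Code 0x3152 = 12626 decimal.
V_a = V_low + 12626·LSB = 1.62378 V; V_b = V_low + 12627·LSB = 1.62415 V.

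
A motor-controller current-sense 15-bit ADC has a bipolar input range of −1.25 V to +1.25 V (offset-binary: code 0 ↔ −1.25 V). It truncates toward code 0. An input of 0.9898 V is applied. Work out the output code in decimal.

code 29357

Full-scale span = 2.5 V; LSB = 2.5/2^15 = 76.29 µV.
(0.9898 − (−1.25)) / 7.62939e-05 = 29357.507 LSBs.
⌊·⌋(29357.507) = 29357.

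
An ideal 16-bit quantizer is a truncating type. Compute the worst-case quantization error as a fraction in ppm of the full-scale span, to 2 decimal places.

15.26 ppm

Truncating → worst-case error = 1 LSB = V_FS/2^16, so 1e+06/65536 = 15.2588 ppm of full scale.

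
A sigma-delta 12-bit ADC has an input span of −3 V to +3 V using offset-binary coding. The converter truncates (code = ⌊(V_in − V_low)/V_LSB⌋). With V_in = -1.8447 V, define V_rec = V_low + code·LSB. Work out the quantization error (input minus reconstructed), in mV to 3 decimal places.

LSB = 6/2^12 = 1.465 mV.
Scaled input = 788.6848 LSBs, so code = 788.
Code 788 maps back to (−3) + 788×0.00146484 V = -1.8457031 V.
V_in − V_rec = 0.00100312 V = 1.003 mV.

1.003 mV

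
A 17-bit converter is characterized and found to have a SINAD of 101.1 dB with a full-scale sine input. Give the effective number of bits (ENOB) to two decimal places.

ENOB = (SINAD − 1.76) / 6.02 = (101.1 − 1.76)/6.02 = 16.502.

16.50 bits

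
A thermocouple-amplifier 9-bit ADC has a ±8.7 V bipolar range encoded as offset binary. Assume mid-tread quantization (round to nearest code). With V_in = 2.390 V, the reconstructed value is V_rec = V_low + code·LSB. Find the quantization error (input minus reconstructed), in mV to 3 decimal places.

One LSB is 17.4 V / 512 = 33.984 mV.
(V_in − V_low)/LSB = (2.390 − (−8.7))/0.0339844 = 326.3264 → code 326 (round).
Reconstructed: 2.3789062 V.
Error = 2.390 − 2.3789062 = 0.0110937 V = 11.094 mV.

11.094 mV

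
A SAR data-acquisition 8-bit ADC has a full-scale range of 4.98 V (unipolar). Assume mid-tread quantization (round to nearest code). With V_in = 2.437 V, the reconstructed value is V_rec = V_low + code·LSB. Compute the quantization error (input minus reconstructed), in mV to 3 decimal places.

LSB = 4.98/2^8 = 19.453 mV.
(V_in − V_low)/LSB = (2.437 − 0)/0.0194531 = 125.2755 → code 125 (round).
Code 125 maps back to 0 + 125×0.0194531 V = 2.4316406 V.
Difference: 0.00535938 V → 5.359 mV.

5.359 mV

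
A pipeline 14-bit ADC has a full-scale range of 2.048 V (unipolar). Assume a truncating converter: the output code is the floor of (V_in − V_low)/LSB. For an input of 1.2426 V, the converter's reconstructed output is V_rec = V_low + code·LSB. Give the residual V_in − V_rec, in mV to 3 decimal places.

0.100 mV

Step size: 2.048 V ÷ 2^14 = 125.00 µV.
(1.2426 − 0)/0.000125 = 9940.8000; ⌊·⌋ gives code 9940.
Reconstructed: 1.2425 V.
V_in − V_rec = 0.0001 V = 0.100 mV.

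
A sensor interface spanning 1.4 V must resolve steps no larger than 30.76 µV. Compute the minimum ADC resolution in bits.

Number of steps required ≥ 1.4 V / 30.76 µV = 45513.65.
Need 2^N ≥ 45513.65; 2^15 = 32768, 2^16 = 65536.
Minimum N = 16.

16 bits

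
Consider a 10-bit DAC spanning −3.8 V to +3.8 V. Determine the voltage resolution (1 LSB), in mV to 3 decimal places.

7.422 mV

Full-scale span = 7.6 V.
LSB = 7.6 / 2^10 = 7.6 / 1024 = 0.00742187 V = 7.422 mV.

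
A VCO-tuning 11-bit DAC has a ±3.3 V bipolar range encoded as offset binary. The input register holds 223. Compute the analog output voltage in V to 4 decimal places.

-2.5813 V

LSB = 6.6 V / 2^11 = 3.223 mV.
V_out = (−3.3) + 223 × 0.00322266 V = -2.58135 V.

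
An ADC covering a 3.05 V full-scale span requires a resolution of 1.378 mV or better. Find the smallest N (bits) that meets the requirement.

Number of steps required ≥ 3.05 V / 1.378 mV = 2213.35.
Need 2^N ≥ 2213.35; 2^11 = 2048, 2^12 = 4096.
Minimum N = 12.

12 bits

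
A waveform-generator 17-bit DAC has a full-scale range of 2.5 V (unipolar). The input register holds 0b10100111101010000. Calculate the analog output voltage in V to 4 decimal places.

LSB = 2.5 V / 2^17 = 19.07 µV.
Code 0b10100111101010000 = 85840 decimal.
V_out = 0 + 85840 × 1.90735e-05 V = 1.63727 V.

1.6373 V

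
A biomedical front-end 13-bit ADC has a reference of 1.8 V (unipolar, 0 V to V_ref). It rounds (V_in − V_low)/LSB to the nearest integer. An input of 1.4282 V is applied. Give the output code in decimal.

code 6500

Full-scale span = 1.8 V; LSB = 1.8/2^13 = 219.73 µV.
(1.4282 − 0) / 0.000219727 = 6499.897 LSBs.
round(6499.897) = 6500.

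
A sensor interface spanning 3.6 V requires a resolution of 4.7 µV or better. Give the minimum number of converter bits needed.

20 bits

Number of steps required ≥ 3.6 V / 4.7 µV = 765957.45.
Need 2^N ≥ 765957.45; 2^19 = 524288, 2^20 = 1048576.
Minimum N = 20.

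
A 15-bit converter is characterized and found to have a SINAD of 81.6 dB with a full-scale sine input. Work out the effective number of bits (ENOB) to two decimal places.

ENOB = (SINAD − 1.76) / 6.02 = (81.6 − 1.76)/6.02 = 13.262.

13.26 bits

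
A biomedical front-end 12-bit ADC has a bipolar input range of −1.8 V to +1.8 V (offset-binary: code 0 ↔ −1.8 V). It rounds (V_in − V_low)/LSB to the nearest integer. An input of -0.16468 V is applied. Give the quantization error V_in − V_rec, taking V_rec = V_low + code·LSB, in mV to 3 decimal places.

One LSB is 3.6 V / 4096 = 0.879 mV.
(V_in − V_low)/LSB = (-0.16468 − (−1.8))/0.000878906 = 1860.6308 → code 1861 (round).
Code 1861 maps back to (−1.8) + 1861×0.000878906 V = -0.16435547 V.
Error = -0.16468 − (−0.16435547) = -0.000324531 V = -0.325 mV.

-0.325 mV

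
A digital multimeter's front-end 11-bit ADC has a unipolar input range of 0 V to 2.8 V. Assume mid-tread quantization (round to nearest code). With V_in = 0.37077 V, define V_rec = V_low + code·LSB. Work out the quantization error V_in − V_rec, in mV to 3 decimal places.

0.262 mV

Step size: 2.8 V ÷ 2^11 = 1.367 mV.
(V_in − V_low)/LSB = (0.37077 − 0)/0.00136719 = 271.1918 → code 271 (round).
V_rec = 0 + 271·0.00136719 = 0.37050781 V.
V_in − V_rec = 0.000262187 V = 0.262 mV.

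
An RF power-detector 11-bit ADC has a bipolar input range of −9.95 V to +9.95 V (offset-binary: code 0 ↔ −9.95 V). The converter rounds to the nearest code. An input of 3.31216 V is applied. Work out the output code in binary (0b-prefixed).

code 0b10101010101 (decimal 1365)

With 2048 levels over 19.9 V, one step is 9.717 mV.
(3.31216 − (−9.95)) / 0.0097168 = 1364.870 LSBs.
Round → code 1365.
In binary (0b-prefixed): 0b10101010101.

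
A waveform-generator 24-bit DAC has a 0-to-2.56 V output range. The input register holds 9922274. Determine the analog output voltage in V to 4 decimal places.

LSB = 2.56 V / 2^24 = 0.15 µV.
V_out = 0 + 9922274 × 1.52588e-07 V = 1.51402 V.

1.5140 V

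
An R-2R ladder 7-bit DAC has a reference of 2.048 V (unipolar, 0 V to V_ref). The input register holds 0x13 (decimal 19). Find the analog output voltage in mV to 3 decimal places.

LSB = 2.048 V / 2^7 = 16.000 mV.
Code 0x13 = 19 decimal.
V_out = 0 + 19 × 0.016 V = 0.304 V.
= 304.000 mV.

304.000 mV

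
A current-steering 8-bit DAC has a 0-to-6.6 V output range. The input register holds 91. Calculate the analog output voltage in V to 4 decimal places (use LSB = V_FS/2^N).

2.3461 V

LSB = 6.6 V / 2^8 = 25.781 mV.
V_out = 0 + 91 × 0.0257812 V = 2.34609 V.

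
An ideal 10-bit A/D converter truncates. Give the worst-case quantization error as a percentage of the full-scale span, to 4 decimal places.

0.0977 %

Truncating → worst-case error = 1 LSB = V_FS/2^10, so 100/1024 = 0.0976562 % of full scale.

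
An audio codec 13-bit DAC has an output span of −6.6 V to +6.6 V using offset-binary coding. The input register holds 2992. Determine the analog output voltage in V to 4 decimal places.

LSB = 13.2 V / 2^13 = 1.611 mV.
V_out = (−6.6) + 2992 × 0.00161133 V = -1.77891 V.

-1.7789 V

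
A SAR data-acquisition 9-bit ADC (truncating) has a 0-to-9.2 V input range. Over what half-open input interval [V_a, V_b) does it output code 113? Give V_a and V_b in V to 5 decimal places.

LSB = 9.2/2^9 = 17.969 mV.
V_a = V_low + 113·LSB = 2.03047 V; V_b = V_low + 114·LSB = 2.04844 V.

[2.03047 V, 2.04844 V)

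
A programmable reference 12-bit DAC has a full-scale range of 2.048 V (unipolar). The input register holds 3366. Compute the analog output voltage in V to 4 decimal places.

1.6830 V

LSB = 2.048 V / 2^12 = 0.500 mV.
V_out = 0 + 3366 × 0.0005 V = 1.683 V.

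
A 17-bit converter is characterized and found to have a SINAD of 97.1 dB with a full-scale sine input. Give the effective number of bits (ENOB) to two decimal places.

15.84 bits

ENOB = (SINAD − 1.76) / 6.02 = (97.1 − 1.76)/6.02 = 15.837.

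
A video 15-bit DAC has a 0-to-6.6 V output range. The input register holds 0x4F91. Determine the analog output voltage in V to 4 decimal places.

4.1026 V

LSB = 6.6 V / 2^15 = 201.42 µV.
Code 0x4F91 = 20369 decimal.
V_out = 0 + 20369 × 0.000201416 V = 4.10264 V.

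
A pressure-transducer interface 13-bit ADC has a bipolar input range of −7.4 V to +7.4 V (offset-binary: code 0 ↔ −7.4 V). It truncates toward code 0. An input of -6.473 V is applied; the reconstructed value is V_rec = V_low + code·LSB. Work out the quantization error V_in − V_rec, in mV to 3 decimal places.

0.193 mV

LSB = 14.8/2^13 = 1.807 mV.
Scaled input = 513.1070 LSBs, so code = 513.
V_rec = (−7.4) + 513·0.00180664 = -6.4731934 V.
Error = -6.473 − (−6.4731934) = 0.000193359 V = 0.193 mV.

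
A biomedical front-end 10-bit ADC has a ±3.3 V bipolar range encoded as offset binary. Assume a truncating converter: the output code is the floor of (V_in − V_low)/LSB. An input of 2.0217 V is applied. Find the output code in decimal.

code 825

With 1024 levels over 6.6 V, one step is 6.445 mV.
(V_in − V_low)/LSB = (2.0217 − (−3.3)) / 0.00644531 = 825.670.
So the output code is 825.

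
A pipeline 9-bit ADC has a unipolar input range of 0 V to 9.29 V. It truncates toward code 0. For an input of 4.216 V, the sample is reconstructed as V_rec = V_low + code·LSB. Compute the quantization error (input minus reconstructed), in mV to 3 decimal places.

LSB = 9.29/2^9 = 18.145 mV.
Scaled input = 232.3565 LSBs, so code = 232.
V_rec = 0 + 232·0.0181445 = 4.2095313 V.
Error = 4.216 − 4.2095313 = 0.00646875 V = 6.469 mV.

6.469 mV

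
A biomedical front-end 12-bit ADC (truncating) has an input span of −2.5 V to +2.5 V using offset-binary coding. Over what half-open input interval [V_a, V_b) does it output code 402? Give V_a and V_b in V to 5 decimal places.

LSB = 5/2^12 = 1.221 mV.
V_a = V_low + 402·LSB = -2.00928 V; V_b = V_low + 403·LSB = -2.00806 V.

[-2.00928 V, -2.00806 V)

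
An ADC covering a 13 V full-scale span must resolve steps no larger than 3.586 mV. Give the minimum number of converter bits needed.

12 bits

Number of steps required ≥ 13 V / 3.586 mV = 3625.21.
Need 2^N ≥ 3625.21; 2^11 = 2048, 2^12 = 4096.
Minimum N = 12.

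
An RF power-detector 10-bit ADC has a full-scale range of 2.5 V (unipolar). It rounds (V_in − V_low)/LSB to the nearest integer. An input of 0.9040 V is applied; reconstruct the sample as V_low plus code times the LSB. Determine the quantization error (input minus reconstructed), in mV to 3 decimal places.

0.680 mV

One LSB is 2.5 V / 1024 = 2.441 mV.
(V_in − V_low)/LSB = (0.9040 − 0)/0.00244141 = 370.2784 → code 370 (round).
Reconstructed: 0.90332031 V.
Difference: 0.000679687 V → 0.680 mV.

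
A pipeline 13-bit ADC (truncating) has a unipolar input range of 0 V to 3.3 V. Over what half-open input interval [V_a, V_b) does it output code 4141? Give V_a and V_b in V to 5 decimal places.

LSB = 3.3/2^13 = 402.83 µV.
V_a = V_low + 4141·LSB = 1.66813 V; V_b = V_low + 4142·LSB = 1.66853 V.

[1.66813 V, 1.66853 V)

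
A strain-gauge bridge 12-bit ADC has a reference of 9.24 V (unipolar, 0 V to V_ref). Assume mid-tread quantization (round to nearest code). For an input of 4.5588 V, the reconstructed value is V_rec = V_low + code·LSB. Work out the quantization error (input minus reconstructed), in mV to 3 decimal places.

-0.292 mV

One LSB is 9.24 V / 4096 = 2.256 mV.
(4.5588 − 0)/0.00225586 = 2020.8706; round gives code 2021.
V_rec = 0 + 2021·0.00225586 = 4.5590918 V.
Difference: -0.000291797 V → -0.292 mV.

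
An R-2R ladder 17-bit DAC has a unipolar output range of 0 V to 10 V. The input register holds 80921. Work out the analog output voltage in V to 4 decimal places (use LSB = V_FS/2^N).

6.1738 V

LSB = 10 V / 2^17 = 76.29 µV.
V_out = 0 + 80921 × 7.62939e-05 V = 6.17378 V.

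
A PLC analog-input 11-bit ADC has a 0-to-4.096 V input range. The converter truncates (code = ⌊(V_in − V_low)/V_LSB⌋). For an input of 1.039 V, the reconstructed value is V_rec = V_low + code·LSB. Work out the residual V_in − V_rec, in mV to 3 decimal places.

LSB = 4.096/2^11 = 2.000 mV.
(1.039 − 0)/0.002 = 519.5000; ⌊·⌋ gives code 519.
Code 519 maps back to 0 + 519×0.002 V = 1.038 V.
Error = 1.039 − 1.038 = 0.001 V = 1.000 mV.

1.000 mV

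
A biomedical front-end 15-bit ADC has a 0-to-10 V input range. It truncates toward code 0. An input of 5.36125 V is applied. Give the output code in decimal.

code 17567

Full-scale span = 10 V; LSB = 10/2^15 = 305.18 µV.
(V_in − V_low)/LSB = (5.36125 − 0) / 0.000305176 = 17567.744.
Floor → code 17567.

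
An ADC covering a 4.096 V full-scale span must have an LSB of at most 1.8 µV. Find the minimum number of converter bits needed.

22 bits

Number of steps required ≥ 4.096 V / 1.8 µV = 2275555.56.
Need 2^N ≥ 2275555.56; 2^21 = 2097152, 2^22 = 4194304.
Minimum N = 22.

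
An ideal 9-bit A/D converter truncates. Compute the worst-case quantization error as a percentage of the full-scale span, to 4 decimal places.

0.1953 %

Truncating → worst-case error = 1 LSB = V_FS/2^9, so 100/512 = 0.195312 % of full scale.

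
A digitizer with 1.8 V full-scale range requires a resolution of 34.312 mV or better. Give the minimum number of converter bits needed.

6 bits

Number of steps required ≥ 1.8 V / 34.312 mV = 52.46.
Need 2^N ≥ 52.46; 2^5 = 32, 2^6 = 64.
Minimum N = 6.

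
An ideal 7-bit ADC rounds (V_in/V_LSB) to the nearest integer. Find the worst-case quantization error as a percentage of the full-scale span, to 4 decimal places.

0.3906 %

Rounding → worst-case error = ½ LSB = V_FS/2^8, so 100/256 = 0.390625 % of full scale.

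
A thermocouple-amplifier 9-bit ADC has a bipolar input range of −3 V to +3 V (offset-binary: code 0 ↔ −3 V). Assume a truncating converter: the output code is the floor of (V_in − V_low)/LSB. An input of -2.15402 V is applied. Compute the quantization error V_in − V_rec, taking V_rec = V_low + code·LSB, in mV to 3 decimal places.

One LSB is 6 V / 512 = 11.719 mV.
Scaled input = 72.1903 LSBs, so code = 72.
V_rec = (−3) + 72·0.0117188 = -2.15625 V.
Error = -2.15402 − (−2.15625) = 0.00223 V = 2.230 mV.

2.230 mV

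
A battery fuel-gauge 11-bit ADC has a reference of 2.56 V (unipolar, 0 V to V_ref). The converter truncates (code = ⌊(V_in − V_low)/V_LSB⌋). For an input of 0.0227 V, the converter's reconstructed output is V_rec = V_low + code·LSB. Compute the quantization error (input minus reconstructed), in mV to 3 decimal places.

LSB = 2.56/2^11 = 1.250 mV.
Scaled input = 18.1600 LSBs, so code = 18.
Reconstructed: 0.0225 V.
Error = 0.0227 − 0.0225 = 0.0002 V = 0.200 mV.

0.200 mV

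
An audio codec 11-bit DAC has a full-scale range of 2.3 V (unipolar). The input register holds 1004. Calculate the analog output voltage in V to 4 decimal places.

LSB = 2.3 V / 2^11 = 1.123 mV.
V_out = 0 + 1004 × 0.00112305 V = 1.12754 V.

1.1275 V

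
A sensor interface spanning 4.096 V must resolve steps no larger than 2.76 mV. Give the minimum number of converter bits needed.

Number of steps required ≥ 4.096 V / 2.76 mV = 1484.06.
Need 2^N ≥ 1484.06; 2^10 = 1024, 2^11 = 2048.
Minimum N = 11.

11 bits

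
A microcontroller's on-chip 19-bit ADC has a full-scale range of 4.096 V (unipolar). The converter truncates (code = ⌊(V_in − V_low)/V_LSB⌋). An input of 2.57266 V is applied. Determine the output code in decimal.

With 524288 levels over 4.096 V, one step is 7.81 µV.
Input sits at 329300.480 steps above V_low.
Floor → code 329300.

code 329300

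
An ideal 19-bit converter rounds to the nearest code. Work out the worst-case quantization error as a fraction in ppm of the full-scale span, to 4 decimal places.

Rounding → worst-case error = ½ LSB = V_FS/2^20, so 1e+06/1048576 = 0.953674 ppm of full scale.

0.9537 ppm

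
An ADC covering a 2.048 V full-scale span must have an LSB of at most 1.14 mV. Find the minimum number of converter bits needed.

11 bits

Number of steps required ≥ 2.048 V / 1.14 mV = 1796.49.
Need 2^N ≥ 1796.49; 2^10 = 1024, 2^11 = 2048.
Minimum N = 11.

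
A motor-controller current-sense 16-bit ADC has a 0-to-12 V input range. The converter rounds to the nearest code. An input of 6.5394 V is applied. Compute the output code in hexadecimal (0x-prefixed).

Full-scale span = 12 V; LSB = 12/2^16 = 183.11 µV.
(V_in − V_low)/LSB = (6.5394 − 0) / 0.000183105 = 35713.843.
Round → code 35714.
In hexadecimal (0x-prefixed): 0x8B82.

code 0x8B82 (decimal 35714)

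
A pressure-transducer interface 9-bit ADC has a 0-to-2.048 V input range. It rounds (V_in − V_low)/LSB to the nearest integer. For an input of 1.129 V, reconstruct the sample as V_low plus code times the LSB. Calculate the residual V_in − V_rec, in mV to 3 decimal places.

1.000 mV

LSB = 2.048/2^9 = 4.000 mV.
Scaled input = 282.2500 LSBs, so code = 282.
V_rec = 0 + 282·0.004 = 1.128 V.
Difference: 0.001 V → 1.000 mV.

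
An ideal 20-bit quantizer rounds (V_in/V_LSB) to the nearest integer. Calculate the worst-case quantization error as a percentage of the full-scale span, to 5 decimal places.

0.00005 %

Rounding → worst-case error = ½ LSB = V_FS/2^21, so 100/2097152 = 4.76837e-05 % of full scale.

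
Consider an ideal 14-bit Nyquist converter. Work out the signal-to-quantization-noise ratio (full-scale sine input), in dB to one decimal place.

86.0 dB

SNR ≈ 6.02·N + 1.76 dB = 6.02·14 + 1.76 = 86.04 dB.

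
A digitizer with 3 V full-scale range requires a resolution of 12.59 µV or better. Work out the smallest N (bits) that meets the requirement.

Number of steps required ≥ 3 V / 12.59 µV = 238284.35.
Need 2^N ≥ 238284.35; 2^17 = 131072, 2^18 = 262144.
Minimum N = 18.

18 bits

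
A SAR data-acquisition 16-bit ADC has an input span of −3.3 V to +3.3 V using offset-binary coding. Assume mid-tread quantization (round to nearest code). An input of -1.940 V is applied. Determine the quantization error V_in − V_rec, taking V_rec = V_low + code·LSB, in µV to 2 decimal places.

39.06 µV

Step size: 6.6 V ÷ 2^16 = 100.71 µV.
Scaled input = 13504.3879 LSBs, so code = 13504.
V_rec = (−3.3) + 13504·0.000100708 = -1.9400391 V.
Error = -1.940 − (−1.9400391) = 3.90625e-05 V = 39.06 µV.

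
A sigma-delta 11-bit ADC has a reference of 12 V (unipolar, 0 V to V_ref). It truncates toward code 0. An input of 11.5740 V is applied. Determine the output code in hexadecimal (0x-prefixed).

Full-scale span = 12 V; LSB = 12/2^11 = 5.859 mV.
(11.5740 − 0) / 0.00585938 = 1975.296 LSBs.
Floor → code 1975.
In hexadecimal (0x-prefixed): 0x7B7.

code 0x7B7 (decimal 1975)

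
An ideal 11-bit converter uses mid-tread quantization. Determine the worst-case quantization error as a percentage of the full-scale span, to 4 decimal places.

Rounding → worst-case error = ½ LSB = V_FS/2^12, so 100/4096 = 0.0244141 % of full scale.

0.0244 %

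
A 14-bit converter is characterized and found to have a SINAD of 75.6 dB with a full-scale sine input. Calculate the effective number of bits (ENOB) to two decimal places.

ENOB = (SINAD − 1.76) / 6.02 = (75.6 − 1.76)/6.02 = 12.266.

12.27 bits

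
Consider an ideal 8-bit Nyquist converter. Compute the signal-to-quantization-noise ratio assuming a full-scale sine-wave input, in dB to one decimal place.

SNR ≈ 6.02·N + 1.76 dB = 6.02·8 + 1.76 = 49.92 dB.

49.9 dB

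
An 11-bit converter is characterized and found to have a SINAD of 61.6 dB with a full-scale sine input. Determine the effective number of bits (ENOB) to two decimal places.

ENOB = (SINAD − 1.76) / 6.02 = (61.6 − 1.76)/6.02 = 9.940.

9.94 bits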